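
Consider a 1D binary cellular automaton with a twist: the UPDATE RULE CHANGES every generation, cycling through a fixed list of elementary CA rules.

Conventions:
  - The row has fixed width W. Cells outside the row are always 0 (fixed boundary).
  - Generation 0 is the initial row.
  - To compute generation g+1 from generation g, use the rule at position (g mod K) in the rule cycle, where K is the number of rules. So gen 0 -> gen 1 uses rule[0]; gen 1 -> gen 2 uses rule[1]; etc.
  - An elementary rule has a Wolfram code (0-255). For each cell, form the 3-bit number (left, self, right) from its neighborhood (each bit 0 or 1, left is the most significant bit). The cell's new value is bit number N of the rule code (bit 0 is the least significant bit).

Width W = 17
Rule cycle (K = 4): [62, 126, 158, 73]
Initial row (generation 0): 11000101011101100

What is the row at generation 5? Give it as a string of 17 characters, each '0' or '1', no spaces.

Gen 0: 11000101011101100
Gen 1 (rule 62): 10101111110011010
Gen 2 (rule 126): 11111000011111111
Gen 3 (rule 158): 11110100111111110
Gen 4 (rule 73): 10010000100000010
Gen 5 (rule 62): 11111001110000111

Answer: 11111001110000111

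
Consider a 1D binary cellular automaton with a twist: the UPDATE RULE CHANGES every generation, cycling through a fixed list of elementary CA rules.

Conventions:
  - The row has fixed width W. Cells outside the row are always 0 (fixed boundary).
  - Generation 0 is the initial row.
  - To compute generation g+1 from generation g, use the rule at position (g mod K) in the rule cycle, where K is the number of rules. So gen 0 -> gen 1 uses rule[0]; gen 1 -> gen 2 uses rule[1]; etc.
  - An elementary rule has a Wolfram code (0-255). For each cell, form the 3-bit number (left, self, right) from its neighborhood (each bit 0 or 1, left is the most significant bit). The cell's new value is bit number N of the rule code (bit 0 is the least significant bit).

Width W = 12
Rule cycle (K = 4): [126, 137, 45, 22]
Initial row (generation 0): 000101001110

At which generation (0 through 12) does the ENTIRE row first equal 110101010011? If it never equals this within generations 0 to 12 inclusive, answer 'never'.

Answer: never

Derivation:
Gen 0: 000101001110
Gen 1 (rule 126): 001111111011
Gen 2 (rule 137): 101111110010
Gen 3 (rule 45): 111000000010
Gen 4 (rule 22): 000100000111
Gen 5 (rule 126): 001110001101
Gen 6 (rule 137): 101100101000
Gen 7 (rule 45): 111000111011
Gen 8 (rule 22): 000101000000
Gen 9 (rule 126): 001111100000
Gen 10 (rule 137): 101111001111
Gen 11 (rule 45): 111000001000
Gen 12 (rule 22): 000100011100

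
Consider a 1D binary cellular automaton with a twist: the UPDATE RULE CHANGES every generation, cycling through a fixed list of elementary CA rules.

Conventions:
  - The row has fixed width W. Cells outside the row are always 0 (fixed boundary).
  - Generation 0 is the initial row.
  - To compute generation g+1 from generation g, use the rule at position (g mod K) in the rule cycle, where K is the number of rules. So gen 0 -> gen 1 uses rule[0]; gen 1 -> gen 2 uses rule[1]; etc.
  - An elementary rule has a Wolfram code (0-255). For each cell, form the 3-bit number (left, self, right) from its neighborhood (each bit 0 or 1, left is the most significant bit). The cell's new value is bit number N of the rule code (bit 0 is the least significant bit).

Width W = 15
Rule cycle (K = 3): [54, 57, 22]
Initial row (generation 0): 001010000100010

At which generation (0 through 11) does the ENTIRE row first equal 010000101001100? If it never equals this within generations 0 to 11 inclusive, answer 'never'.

Answer: 2

Derivation:
Gen 0: 001010000100010
Gen 1 (rule 54): 011111001110111
Gen 2 (rule 57): 010000101001100
Gen 3 (rule 22): 111001101110010
Gen 4 (rule 54): 000110010001111
Gen 5 (rule 57): 110101001101000
Gen 6 (rule 22): 000101110001100
Gen 7 (rule 54): 001110001010010
Gen 8 (rule 57): 101001100101001
Gen 9 (rule 22): 101110011101111
Gen 10 (rule 54): 110001100010000
Gen 11 (rule 57): 101101011001111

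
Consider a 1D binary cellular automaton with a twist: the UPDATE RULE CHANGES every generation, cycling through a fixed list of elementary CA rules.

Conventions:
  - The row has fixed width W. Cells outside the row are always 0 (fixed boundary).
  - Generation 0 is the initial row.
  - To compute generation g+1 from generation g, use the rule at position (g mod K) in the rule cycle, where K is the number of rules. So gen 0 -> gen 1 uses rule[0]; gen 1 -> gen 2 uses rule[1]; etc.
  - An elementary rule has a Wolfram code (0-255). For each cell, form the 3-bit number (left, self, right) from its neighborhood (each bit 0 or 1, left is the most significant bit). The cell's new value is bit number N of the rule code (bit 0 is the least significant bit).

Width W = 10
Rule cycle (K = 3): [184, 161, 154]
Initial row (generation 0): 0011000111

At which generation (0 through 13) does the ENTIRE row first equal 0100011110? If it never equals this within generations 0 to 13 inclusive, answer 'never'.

Gen 0: 0011000111
Gen 1 (rule 184): 0010100110
Gen 2 (rule 161): 1001000000
Gen 3 (rule 154): 0110100000
Gen 4 (rule 184): 0101010000
Gen 5 (rule 161): 0010100111
Gen 6 (rule 154): 0100011110
Gen 7 (rule 184): 0010011101
Gen 8 (rule 161): 1000001010
Gen 9 (rule 154): 0100010001
Gen 10 (rule 184): 0010001000
Gen 11 (rule 161): 1000100011
Gen 12 (rule 154): 0101010110
Gen 13 (rule 184): 0010101101

Answer: 6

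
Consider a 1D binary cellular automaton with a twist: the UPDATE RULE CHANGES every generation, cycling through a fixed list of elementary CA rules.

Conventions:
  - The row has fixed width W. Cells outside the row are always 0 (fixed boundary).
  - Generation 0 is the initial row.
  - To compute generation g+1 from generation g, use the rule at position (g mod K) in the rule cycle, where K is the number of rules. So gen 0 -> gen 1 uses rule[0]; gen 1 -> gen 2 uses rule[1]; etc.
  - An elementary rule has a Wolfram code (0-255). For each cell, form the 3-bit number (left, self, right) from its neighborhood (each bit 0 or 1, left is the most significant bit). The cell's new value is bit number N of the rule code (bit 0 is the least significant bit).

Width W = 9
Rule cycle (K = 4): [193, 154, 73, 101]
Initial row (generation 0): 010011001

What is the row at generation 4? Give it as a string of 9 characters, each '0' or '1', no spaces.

Answer: 001011101

Derivation:
Gen 0: 010011001
Gen 1 (rule 193): 000001000
Gen 2 (rule 154): 000010100
Gen 3 (rule 73): 111000001
Gen 4 (rule 101): 001011101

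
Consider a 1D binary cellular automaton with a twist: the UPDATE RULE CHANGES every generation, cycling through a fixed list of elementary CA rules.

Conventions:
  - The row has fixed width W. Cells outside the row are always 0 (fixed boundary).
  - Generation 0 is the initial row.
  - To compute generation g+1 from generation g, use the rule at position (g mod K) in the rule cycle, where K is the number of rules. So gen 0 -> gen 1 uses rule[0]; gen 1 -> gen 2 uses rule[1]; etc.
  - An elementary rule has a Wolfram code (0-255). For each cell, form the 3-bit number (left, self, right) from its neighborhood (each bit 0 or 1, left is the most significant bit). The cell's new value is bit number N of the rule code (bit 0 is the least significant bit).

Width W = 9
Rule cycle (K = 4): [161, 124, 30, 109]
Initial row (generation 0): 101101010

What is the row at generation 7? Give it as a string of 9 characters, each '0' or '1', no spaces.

Answer: 000011000

Derivation:
Gen 0: 101101010
Gen 1 (rule 161): 010010100
Gen 2 (rule 124): 011011110
Gen 3 (rule 30): 110010001
Gen 4 (rule 109): 110010101
Gen 5 (rule 161): 000001010
Gen 6 (rule 124): 000001111
Gen 7 (rule 30): 000011000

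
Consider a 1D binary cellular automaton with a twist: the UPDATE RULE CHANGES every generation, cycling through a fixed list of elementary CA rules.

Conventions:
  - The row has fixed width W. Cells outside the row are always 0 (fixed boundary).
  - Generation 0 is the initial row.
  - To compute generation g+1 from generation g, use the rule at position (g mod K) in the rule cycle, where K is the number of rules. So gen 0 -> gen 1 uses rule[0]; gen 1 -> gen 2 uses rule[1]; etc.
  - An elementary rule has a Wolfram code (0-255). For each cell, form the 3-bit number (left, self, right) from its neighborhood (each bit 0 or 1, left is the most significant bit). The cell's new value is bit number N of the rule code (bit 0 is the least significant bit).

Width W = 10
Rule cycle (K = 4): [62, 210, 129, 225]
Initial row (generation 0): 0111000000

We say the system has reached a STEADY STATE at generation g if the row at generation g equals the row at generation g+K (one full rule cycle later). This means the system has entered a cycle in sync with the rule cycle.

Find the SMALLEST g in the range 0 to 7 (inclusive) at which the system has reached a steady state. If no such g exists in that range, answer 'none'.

Answer: none

Derivation:
Gen 0: 0111000000
Gen 1 (rule 62): 1100100000
Gen 2 (rule 210): 0111010000
Gen 3 (rule 129): 0010000111
Gen 4 (rule 225): 1000110011
Gen 5 (rule 62): 1101101110
Gen 6 (rule 210): 0100100111
Gen 7 (rule 129): 0000000010
Gen 8 (rule 225): 1111111000
Gen 9 (rule 62): 1000000100
Gen 10 (rule 210): 0100001010
Gen 11 (rule 129): 0001100000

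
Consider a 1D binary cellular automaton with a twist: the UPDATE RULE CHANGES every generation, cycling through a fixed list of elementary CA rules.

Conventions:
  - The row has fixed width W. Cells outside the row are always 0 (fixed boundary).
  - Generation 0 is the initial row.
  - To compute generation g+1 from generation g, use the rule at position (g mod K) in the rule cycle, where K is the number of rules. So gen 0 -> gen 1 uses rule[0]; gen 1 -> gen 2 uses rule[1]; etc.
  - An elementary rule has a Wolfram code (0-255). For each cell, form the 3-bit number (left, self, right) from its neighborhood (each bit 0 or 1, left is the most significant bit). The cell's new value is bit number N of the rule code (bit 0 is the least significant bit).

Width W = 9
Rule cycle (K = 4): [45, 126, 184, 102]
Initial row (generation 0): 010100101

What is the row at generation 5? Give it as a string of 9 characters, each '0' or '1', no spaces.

Gen 0: 010100101
Gen 1 (rule 45): 011100111
Gen 2 (rule 126): 110111101
Gen 3 (rule 184): 101111010
Gen 4 (rule 102): 110001110
Gen 5 (rule 45): 100101000

Answer: 100101000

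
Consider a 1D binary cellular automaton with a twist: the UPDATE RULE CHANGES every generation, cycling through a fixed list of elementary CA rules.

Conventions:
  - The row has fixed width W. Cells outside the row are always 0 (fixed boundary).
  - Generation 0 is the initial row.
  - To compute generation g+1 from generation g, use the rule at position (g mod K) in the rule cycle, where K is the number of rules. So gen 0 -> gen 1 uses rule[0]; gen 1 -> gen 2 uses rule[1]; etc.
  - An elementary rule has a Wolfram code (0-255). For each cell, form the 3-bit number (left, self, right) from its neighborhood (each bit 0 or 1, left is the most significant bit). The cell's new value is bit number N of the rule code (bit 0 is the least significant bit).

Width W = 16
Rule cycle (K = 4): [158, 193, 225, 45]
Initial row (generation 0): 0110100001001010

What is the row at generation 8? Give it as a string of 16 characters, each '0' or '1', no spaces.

Answer: 1000000001000111

Derivation:
Gen 0: 0110100001001010
Gen 1 (rule 158): 1100110011111011
Gen 2 (rule 193): 0100010001111001
Gen 3 (rule 225): 0001000100111000
Gen 4 (rule 45): 1101010100100011
Gen 5 (rule 158): 1001010111110110
Gen 6 (rule 193): 0000000011110010
Gen 7 (rule 225): 1111111001110000
Gen 8 (rule 45): 1000000001000111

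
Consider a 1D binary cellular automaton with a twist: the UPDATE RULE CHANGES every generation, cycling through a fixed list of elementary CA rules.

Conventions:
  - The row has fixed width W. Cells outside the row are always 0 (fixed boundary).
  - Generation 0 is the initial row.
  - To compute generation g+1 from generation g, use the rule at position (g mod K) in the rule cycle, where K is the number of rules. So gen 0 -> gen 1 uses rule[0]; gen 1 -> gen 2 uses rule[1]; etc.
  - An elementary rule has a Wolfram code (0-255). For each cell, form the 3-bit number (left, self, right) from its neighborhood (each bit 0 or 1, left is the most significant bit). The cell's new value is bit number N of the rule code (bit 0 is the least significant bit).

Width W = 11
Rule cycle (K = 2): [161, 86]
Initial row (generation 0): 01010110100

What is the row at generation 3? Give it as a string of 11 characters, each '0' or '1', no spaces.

Answer: 00010111110

Derivation:
Gen 0: 01010110100
Gen 1 (rule 161): 00101001001
Gen 2 (rule 86): 01101111111
Gen 3 (rule 161): 00010111110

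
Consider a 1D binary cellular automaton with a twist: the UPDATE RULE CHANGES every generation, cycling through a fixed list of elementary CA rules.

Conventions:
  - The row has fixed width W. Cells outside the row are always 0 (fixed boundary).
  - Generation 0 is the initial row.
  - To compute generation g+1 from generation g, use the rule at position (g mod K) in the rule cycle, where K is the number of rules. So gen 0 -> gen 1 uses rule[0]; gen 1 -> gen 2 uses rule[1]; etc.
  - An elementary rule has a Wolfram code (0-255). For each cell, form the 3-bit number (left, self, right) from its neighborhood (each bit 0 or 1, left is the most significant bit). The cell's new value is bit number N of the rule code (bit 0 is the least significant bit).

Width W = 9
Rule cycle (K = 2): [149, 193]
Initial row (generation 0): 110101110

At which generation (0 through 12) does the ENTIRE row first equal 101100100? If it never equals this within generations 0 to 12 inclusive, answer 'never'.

Gen 0: 110101110
Gen 1 (rule 149): 000100101
Gen 2 (rule 193): 110000000
Gen 3 (rule 149): 001111111
Gen 4 (rule 193): 100111111
Gen 5 (rule 149): 110011110
Gen 6 (rule 193): 010001110
Gen 7 (rule 149): 011100101
Gen 8 (rule 193): 001100000
Gen 9 (rule 149): 100011111
Gen 10 (rule 193): 001001111
Gen 11 (rule 149): 101100110
Gen 12 (rule 193): 000100010

Answer: never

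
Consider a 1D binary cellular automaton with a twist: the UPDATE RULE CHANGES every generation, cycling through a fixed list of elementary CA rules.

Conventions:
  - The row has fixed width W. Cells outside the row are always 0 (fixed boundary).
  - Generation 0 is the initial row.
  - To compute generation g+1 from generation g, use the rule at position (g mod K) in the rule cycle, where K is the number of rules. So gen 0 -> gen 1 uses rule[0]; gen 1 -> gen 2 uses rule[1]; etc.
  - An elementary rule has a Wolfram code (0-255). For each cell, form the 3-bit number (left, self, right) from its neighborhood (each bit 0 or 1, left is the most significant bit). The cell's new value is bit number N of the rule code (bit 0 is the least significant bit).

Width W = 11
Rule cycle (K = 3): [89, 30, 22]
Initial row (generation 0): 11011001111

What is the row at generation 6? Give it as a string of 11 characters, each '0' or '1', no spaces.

Gen 0: 11011001111
Gen 1 (rule 89): 11011101001
Gen 2 (rule 30): 10010001111
Gen 3 (rule 22): 11111010000
Gen 4 (rule 89): 10001001111
Gen 5 (rule 30): 11011111000
Gen 6 (rule 22): 00000000100

Answer: 00000000100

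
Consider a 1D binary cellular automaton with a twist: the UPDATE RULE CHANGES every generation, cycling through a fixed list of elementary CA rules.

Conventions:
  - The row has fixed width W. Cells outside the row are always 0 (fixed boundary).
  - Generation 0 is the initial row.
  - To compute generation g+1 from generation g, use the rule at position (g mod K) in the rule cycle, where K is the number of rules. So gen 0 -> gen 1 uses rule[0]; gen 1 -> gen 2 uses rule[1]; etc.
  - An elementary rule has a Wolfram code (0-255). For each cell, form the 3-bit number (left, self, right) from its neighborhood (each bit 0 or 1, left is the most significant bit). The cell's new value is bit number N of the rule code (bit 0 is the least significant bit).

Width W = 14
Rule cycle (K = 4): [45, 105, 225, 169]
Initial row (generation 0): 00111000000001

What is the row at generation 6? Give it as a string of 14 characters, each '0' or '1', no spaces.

Gen 0: 00111000000001
Gen 1 (rule 45): 10100011111101
Gen 2 (rule 105): 01001010000110
Gen 3 (rule 225): 00000100110010
Gen 4 (rule 169): 11110000100000
Gen 5 (rule 45): 10000110101111
Gen 6 (rule 105): 00110111011001

Answer: 00110111011001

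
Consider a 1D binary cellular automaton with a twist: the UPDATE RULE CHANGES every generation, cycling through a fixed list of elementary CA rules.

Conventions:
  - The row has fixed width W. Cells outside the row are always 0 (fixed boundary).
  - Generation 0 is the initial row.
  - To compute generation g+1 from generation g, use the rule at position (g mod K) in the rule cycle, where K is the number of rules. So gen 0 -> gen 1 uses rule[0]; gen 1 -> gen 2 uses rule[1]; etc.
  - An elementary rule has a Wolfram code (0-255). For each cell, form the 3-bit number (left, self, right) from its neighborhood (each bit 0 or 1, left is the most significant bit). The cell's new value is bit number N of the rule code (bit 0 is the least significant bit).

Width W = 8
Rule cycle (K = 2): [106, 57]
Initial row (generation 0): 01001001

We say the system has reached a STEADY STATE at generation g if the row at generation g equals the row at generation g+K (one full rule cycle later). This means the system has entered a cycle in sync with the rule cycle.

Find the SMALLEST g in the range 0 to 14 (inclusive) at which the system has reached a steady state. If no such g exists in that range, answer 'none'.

Answer: 0

Derivation:
Gen 0: 01001001
Gen 1 (rule 106): 10010010
Gen 2 (rule 57): 01001001
Gen 3 (rule 106): 10010010
Gen 4 (rule 57): 01001001
Gen 5 (rule 106): 10010010
Gen 6 (rule 57): 01001001
Gen 7 (rule 106): 10010010
Gen 8 (rule 57): 01001001
Gen 9 (rule 106): 10010010
Gen 10 (rule 57): 01001001
Gen 11 (rule 106): 10010010
Gen 12 (rule 57): 01001001
Gen 13 (rule 106): 10010010
Gen 14 (rule 57): 01001001
Gen 15 (rule 106): 10010010
Gen 16 (rule 57): 01001001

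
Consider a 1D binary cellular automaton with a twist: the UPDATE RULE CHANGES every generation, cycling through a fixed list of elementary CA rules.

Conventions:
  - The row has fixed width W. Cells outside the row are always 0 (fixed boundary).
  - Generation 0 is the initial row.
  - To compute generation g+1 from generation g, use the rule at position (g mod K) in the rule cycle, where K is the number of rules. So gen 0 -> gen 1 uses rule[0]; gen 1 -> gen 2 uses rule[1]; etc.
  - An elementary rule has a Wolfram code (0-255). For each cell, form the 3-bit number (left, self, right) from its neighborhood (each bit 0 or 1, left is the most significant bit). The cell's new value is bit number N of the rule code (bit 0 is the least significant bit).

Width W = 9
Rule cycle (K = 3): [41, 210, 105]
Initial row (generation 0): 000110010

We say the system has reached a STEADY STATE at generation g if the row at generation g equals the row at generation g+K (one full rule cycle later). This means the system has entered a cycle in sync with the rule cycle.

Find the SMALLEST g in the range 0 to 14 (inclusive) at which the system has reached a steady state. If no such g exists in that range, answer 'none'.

Gen 0: 000110010
Gen 1 (rule 41): 110100000
Gen 2 (rule 210): 010010000
Gen 3 (rule 105): 000000111
Gen 4 (rule 41): 111110100
Gen 5 (rule 210): 011110010
Gen 6 (rule 105): 010010000
Gen 7 (rule 41): 000000111
Gen 8 (rule 210): 000001011
Gen 9 (rule 105): 111100111
Gen 10 (rule 41): 100000100
Gen 11 (rule 210): 010001010
Gen 12 (rule 105): 000100100
Gen 13 (rule 41): 110000001
Gen 14 (rule 210): 011000010
Gen 15 (rule 105): 011011000
Gen 16 (rule 41): 010110011
Gen 17 (rule 210): 100011101

Answer: none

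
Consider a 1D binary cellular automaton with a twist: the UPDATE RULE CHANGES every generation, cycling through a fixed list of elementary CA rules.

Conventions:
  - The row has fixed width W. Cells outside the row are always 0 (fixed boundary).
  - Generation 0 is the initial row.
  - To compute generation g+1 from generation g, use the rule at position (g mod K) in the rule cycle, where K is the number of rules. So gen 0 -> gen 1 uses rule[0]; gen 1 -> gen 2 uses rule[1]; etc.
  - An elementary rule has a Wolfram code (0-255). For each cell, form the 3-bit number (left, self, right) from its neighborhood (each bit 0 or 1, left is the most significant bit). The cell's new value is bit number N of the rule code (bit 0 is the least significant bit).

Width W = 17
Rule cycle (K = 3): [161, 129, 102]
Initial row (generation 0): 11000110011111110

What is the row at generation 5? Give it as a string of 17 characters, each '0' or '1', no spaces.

Gen 0: 11000110011111110
Gen 1 (rule 161): 00010000001111100
Gen 2 (rule 129): 11000111100111001
Gen 3 (rule 102): 01001000101001011
Gen 4 (rule 161): 00000010010000100
Gen 5 (rule 129): 11111000000110001

Answer: 11111000000110001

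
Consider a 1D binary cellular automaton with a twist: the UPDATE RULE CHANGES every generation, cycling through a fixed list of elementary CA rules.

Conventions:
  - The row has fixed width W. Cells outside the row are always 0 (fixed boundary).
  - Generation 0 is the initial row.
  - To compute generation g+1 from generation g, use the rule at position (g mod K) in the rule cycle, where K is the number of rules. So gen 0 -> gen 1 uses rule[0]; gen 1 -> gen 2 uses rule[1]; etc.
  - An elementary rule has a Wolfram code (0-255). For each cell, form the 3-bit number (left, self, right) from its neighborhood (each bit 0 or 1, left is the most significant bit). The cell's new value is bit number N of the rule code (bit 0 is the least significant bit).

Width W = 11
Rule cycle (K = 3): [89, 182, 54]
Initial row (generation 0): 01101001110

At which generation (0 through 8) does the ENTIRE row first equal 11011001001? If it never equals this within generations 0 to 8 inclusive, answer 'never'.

Gen 0: 01101001110
Gen 1 (rule 89): 01100101011
Gen 2 (rule 182): 10011111100
Gen 3 (rule 54): 11100000010
Gen 4 (rule 89): 10111111001
Gen 5 (rule 182): 11011110111
Gen 6 (rule 54): 00100001000
Gen 7 (rule 89): 10011100111
Gen 8 (rule 182): 11101011010

Answer: never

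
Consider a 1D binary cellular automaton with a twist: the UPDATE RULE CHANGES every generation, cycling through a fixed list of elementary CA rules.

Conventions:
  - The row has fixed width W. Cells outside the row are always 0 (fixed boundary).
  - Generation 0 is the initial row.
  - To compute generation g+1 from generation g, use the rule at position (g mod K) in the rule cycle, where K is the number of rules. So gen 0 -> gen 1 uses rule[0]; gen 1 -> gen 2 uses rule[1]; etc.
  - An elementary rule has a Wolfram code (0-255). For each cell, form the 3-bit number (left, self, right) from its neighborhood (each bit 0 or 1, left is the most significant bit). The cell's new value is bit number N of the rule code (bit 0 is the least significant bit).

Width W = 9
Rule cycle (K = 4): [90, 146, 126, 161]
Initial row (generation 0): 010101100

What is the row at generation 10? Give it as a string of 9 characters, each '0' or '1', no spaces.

Gen 0: 010101100
Gen 1 (rule 90): 100001110
Gen 2 (rule 146): 010010101
Gen 3 (rule 126): 111111111
Gen 4 (rule 161): 011111110
Gen 5 (rule 90): 110000011
Gen 6 (rule 146): 001000100
Gen 7 (rule 126): 011101110
Gen 8 (rule 161): 001010100
Gen 9 (rule 90): 010000010
Gen 10 (rule 146): 101000101

Answer: 101000101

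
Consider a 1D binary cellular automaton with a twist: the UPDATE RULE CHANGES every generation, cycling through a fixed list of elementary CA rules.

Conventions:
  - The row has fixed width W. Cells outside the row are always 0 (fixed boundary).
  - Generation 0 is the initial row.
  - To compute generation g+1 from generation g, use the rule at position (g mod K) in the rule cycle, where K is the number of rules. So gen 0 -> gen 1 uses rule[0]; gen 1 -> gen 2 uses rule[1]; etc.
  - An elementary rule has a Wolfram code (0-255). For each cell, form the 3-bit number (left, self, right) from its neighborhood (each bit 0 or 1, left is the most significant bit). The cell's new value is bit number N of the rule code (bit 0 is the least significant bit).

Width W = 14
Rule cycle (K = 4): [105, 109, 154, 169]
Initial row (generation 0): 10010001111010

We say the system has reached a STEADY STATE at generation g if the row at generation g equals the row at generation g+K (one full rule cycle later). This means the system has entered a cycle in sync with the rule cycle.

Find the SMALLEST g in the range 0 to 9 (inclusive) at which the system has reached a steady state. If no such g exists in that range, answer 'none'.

Gen 0: 10010001111010
Gen 1 (rule 105): 00000101001100
Gen 2 (rule 109): 11110111001101
Gen 3 (rule 154): 11100110111000
Gen 4 (rule 169): 11000101110011
Gen 5 (rule 105): 11010011010011
Gen 6 (rule 109): 11110011110011
Gen 7 (rule 154): 11101111101110
Gen 8 (rule 169): 11011111011100
Gen 9 (rule 105): 11110001110101
Gen 10 (rule 109): 10010101011111
Gen 11 (rule 154): 01100000011110
Gen 12 (rule 169): 01001111011100
Gen 13 (rule 105): 00001001110101

Answer: none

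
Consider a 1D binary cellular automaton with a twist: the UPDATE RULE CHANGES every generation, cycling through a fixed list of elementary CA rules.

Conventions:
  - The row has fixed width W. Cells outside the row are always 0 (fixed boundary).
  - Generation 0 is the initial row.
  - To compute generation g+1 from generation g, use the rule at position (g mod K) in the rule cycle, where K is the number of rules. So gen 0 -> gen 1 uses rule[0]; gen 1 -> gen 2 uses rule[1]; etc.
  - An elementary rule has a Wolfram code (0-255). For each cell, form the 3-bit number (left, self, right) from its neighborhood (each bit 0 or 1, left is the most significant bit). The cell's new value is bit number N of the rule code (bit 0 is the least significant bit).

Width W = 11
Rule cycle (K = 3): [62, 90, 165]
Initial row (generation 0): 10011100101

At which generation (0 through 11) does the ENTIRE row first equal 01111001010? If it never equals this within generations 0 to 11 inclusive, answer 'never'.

Answer: never

Derivation:
Gen 0: 10011100101
Gen 1 (rule 62): 11110011111
Gen 2 (rule 90): 10011110001
Gen 3 (rule 165): 10001100101
Gen 4 (rule 62): 11011011111
Gen 5 (rule 90): 11011010001
Gen 6 (rule 165): 00100110101
Gen 7 (rule 62): 01111101111
Gen 8 (rule 90): 11000101001
Gen 9 (rule 165): 00010111001
Gen 10 (rule 62): 00111100111
Gen 11 (rule 90): 01100111101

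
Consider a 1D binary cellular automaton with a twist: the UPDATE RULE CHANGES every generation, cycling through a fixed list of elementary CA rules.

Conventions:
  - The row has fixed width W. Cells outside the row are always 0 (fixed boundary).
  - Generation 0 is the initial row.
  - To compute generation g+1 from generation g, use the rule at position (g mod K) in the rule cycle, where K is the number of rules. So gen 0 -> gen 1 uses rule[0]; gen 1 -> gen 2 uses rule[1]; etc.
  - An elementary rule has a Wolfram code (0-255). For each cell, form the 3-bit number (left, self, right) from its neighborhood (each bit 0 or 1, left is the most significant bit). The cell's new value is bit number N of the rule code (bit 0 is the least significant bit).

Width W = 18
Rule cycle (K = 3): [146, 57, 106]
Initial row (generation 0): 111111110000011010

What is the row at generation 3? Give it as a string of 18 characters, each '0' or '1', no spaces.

Gen 0: 111111110000011010
Gen 1 (rule 146): 011111101000100001
Gen 2 (rule 57): 010000010110011100
Gen 3 (rule 106): 100000101110110100

Answer: 100000101110110100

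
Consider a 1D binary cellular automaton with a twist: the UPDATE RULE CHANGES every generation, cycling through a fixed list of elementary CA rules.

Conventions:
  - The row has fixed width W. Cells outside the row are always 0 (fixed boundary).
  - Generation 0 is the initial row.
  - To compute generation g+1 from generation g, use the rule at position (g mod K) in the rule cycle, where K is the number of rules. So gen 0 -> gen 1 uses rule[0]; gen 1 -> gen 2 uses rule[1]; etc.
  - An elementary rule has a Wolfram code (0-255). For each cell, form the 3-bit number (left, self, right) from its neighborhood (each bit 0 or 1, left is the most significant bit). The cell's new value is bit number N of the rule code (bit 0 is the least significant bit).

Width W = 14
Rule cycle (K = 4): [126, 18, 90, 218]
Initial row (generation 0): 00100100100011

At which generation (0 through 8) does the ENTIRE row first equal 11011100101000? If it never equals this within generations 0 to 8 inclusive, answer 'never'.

Gen 0: 00100100100011
Gen 1 (rule 126): 01111111110111
Gen 2 (rule 18): 10000000000000
Gen 3 (rule 90): 01000000000000
Gen 4 (rule 218): 10100000000000
Gen 5 (rule 126): 11110000000000
Gen 6 (rule 18): 00001000000000
Gen 7 (rule 90): 00010100000000
Gen 8 (rule 218): 00100010000000

Answer: never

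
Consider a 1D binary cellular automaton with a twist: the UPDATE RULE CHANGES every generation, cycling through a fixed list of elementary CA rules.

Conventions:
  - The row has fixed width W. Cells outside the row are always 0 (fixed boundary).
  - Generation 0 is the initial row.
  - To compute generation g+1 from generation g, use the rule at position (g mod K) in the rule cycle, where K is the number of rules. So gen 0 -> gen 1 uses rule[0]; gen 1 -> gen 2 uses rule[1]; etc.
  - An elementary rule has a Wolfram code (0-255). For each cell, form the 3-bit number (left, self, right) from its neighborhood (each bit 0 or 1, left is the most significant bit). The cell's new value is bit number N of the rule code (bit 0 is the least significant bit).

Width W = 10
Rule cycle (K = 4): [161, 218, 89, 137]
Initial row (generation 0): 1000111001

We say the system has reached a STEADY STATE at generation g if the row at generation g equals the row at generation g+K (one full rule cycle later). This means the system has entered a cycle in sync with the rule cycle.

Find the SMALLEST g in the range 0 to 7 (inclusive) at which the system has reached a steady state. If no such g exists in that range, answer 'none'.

Gen 0: 1000111001
Gen 1 (rule 161): 0010010000
Gen 2 (rule 218): 0101101000
Gen 3 (rule 89): 0001100111
Gen 4 (rule 137): 1101000110
Gen 5 (rule 161): 0010010000
Gen 6 (rule 218): 0101101000
Gen 7 (rule 89): 0001100111
Gen 8 (rule 137): 1101000110
Gen 9 (rule 161): 0010010000
Gen 10 (rule 218): 0101101000
Gen 11 (rule 89): 0001100111

Answer: 1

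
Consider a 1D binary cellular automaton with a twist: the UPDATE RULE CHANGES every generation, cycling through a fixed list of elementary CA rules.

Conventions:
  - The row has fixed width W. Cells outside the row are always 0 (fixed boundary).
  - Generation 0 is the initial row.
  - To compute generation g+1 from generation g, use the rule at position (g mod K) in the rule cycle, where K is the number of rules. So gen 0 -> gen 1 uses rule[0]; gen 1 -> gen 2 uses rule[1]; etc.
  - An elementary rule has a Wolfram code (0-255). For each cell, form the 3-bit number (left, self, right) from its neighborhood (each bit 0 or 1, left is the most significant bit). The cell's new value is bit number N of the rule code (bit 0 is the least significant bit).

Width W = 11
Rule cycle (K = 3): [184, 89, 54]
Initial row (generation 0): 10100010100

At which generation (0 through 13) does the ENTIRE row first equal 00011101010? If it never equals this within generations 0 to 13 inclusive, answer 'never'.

Gen 0: 10100010100
Gen 1 (rule 184): 01010001010
Gen 2 (rule 89): 00001100001
Gen 3 (rule 54): 00010010011
Gen 4 (rule 184): 00001001010
Gen 5 (rule 89): 11100100001
Gen 6 (rule 54): 00011110011
Gen 7 (rule 184): 00011101010
Gen 8 (rule 89): 11010100001
Gen 9 (rule 54): 00111110011
Gen 10 (rule 184): 00111101010
Gen 11 (rule 89): 10100100001
Gen 12 (rule 54): 11111110011
Gen 13 (rule 184): 11111101010

Answer: 7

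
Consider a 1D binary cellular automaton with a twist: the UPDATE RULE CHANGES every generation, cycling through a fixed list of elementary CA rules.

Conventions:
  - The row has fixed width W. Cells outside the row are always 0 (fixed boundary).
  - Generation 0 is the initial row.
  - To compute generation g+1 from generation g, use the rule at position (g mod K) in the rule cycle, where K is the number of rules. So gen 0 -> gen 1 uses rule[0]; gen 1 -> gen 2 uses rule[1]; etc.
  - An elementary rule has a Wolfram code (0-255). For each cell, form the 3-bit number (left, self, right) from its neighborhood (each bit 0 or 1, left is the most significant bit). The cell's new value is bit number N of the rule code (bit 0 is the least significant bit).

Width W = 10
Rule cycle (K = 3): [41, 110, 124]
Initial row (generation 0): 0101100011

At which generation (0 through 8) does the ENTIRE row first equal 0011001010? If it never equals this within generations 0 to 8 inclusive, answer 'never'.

Answer: 1

Derivation:
Gen 0: 0101100011
Gen 1 (rule 41): 0011001010
Gen 2 (rule 110): 0111011110
Gen 3 (rule 124): 0101110011
Gen 4 (rule 41): 0011000010
Gen 5 (rule 110): 0111000110
Gen 6 (rule 124): 0101100111
Gen 7 (rule 41): 0011000100
Gen 8 (rule 110): 0111001100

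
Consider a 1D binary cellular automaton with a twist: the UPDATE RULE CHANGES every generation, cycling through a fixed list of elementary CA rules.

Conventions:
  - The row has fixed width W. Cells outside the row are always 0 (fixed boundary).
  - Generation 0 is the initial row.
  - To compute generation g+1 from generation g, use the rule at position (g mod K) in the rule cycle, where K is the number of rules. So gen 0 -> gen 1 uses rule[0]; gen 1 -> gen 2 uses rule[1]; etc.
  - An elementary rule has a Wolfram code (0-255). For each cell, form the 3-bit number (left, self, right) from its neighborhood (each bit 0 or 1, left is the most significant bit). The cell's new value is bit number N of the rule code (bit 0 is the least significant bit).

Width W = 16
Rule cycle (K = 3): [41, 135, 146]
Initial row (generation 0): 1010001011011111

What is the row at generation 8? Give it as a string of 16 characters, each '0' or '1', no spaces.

Answer: 1000000111101010

Derivation:
Gen 0: 1010001011011111
Gen 1 (rule 41): 0100100110110000
Gen 2 (rule 135): 1101101000000111
Gen 3 (rule 146): 0000000100001010
Gen 4 (rule 41): 1111110001100100
Gen 5 (rule 135): 0111100110001101
Gen 6 (rule 146): 1011011001010000
Gen 7 (rule 41): 0110110000100111
Gen 8 (rule 135): 1000000111101010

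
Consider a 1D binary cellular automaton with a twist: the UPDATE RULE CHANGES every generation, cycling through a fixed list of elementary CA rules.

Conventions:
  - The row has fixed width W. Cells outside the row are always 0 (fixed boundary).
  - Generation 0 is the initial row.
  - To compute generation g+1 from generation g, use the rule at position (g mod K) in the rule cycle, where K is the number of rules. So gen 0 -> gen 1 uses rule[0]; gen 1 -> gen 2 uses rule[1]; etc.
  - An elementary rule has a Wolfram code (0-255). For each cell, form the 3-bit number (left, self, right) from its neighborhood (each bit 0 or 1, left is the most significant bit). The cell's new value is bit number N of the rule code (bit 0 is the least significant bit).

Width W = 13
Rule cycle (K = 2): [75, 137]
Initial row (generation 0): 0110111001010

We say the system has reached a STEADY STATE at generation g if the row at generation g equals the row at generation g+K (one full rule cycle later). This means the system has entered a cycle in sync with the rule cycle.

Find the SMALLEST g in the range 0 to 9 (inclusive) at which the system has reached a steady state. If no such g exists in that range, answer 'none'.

Answer: none

Derivation:
Gen 0: 0110111001010
Gen 1 (rule 75): 1110101010000
Gen 2 (rule 137): 1100000000111
Gen 3 (rule 75): 1101111111101
Gen 4 (rule 137): 1001111111000
Gen 5 (rule 75): 0011000001011
Gen 6 (rule 137): 1010011100010
Gen 7 (rule 75): 0000110101100
Gen 8 (rule 137): 1110100001001
Gen 9 (rule 75): 1010001110010
Gen 10 (rule 137): 0000101100000
Gen 11 (rule 75): 1111001101111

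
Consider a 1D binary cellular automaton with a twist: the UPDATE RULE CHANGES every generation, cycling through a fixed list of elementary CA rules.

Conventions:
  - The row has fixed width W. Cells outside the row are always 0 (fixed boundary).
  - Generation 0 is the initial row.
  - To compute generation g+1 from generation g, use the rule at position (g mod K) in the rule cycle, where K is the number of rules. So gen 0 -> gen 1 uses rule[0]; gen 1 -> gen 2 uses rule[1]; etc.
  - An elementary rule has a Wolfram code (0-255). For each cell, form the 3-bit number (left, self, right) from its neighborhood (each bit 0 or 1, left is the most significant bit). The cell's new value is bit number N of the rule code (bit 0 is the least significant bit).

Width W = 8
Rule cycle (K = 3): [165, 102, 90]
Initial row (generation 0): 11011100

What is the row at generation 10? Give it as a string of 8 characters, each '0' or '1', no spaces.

Gen 0: 11011100
Gen 1 (rule 165): 00101001
Gen 2 (rule 102): 01111011
Gen 3 (rule 90): 11001011
Gen 4 (rule 165): 00001100
Gen 5 (rule 102): 00010100
Gen 6 (rule 90): 00100010
Gen 7 (rule 165): 10101010
Gen 8 (rule 102): 11111110
Gen 9 (rule 90): 10000011
Gen 10 (rule 165): 10111000

Answer: 10111000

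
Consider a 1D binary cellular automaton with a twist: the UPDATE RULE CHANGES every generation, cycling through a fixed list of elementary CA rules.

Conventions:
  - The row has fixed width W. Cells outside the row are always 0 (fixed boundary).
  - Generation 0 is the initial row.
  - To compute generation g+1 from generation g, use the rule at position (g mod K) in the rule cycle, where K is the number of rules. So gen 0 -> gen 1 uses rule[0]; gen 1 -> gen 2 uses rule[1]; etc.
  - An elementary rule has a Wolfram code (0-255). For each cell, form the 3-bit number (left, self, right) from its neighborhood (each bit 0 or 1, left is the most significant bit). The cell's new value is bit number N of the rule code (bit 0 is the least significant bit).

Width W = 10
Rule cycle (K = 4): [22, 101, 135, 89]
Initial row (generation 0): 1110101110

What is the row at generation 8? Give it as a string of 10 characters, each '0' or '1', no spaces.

Answer: 1000100001

Derivation:
Gen 0: 1110101110
Gen 1 (rule 22): 0000100001
Gen 2 (rule 101): 1110101101
Gen 3 (rule 135): 0100100001
Gen 4 (rule 89): 0010011100
Gen 5 (rule 22): 0111100010
Gen 6 (rule 101): 0000101010
Gen 7 (rule 135): 1111101010
Gen 8 (rule 89): 1000100001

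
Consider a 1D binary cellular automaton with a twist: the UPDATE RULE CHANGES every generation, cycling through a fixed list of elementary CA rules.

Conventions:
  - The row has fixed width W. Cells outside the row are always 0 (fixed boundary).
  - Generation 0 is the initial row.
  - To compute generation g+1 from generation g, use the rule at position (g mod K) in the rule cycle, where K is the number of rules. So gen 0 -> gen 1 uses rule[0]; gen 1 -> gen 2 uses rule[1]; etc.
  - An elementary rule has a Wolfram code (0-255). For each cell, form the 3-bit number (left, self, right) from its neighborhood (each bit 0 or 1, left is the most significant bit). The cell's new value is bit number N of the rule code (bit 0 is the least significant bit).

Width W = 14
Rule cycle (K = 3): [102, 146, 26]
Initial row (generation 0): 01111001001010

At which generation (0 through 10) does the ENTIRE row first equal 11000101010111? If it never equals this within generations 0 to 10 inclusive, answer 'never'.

Gen 0: 01111001001010
Gen 1 (rule 102): 10001011011110
Gen 2 (rule 146): 01010000001101
Gen 3 (rule 26): 10001000011000
Gen 4 (rule 102): 10011000101000
Gen 5 (rule 146): 01100101000100
Gen 6 (rule 26): 11011000101010
Gen 7 (rule 102): 01101001111110
Gen 8 (rule 146): 10000110111101
Gen 9 (rule 26): 01001100100000
Gen 10 (rule 102): 11010101100000

Answer: never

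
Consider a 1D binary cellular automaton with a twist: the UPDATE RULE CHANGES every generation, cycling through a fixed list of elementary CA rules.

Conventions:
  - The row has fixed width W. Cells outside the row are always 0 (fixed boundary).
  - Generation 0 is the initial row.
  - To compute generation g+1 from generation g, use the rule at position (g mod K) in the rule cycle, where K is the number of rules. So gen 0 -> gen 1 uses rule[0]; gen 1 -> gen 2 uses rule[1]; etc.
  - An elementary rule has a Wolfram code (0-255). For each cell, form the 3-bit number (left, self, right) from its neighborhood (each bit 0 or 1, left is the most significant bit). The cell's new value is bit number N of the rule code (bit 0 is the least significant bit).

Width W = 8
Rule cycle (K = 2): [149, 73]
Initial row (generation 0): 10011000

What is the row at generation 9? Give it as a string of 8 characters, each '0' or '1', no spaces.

Answer: 10110111

Derivation:
Gen 0: 10011000
Gen 1 (rule 149): 11000111
Gen 2 (rule 73): 11010101
Gen 3 (rule 149): 00010101
Gen 4 (rule 73): 11000000
Gen 5 (rule 149): 00111111
Gen 6 (rule 73): 10100001
Gen 7 (rule 149): 10111101
Gen 8 (rule 73): 00100100
Gen 9 (rule 149): 10110111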